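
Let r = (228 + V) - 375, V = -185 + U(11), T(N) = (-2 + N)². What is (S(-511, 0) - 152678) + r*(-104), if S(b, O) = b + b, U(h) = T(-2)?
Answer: -120836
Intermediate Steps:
U(h) = 16 (U(h) = (-2 - 2)² = (-4)² = 16)
V = -169 (V = -185 + 16 = -169)
r = -316 (r = (228 - 169) - 375 = 59 - 375 = -316)
S(b, O) = 2*b
(S(-511, 0) - 152678) + r*(-104) = (2*(-511) - 152678) - 316*(-104) = (-1022 - 152678) + 32864 = -153700 + 32864 = -120836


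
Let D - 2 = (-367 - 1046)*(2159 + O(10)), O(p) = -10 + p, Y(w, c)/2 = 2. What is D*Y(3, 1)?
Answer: -12202660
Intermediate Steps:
Y(w, c) = 4 (Y(w, c) = 2*2 = 4)
D = -3050665 (D = 2 + (-367 - 1046)*(2159 + (-10 + 10)) = 2 - 1413*(2159 + 0) = 2 - 1413*2159 = 2 - 3050667 = -3050665)
D*Y(3, 1) = -3050665*4 = -12202660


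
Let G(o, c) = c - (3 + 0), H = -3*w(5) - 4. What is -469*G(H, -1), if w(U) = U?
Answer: 1876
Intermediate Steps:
H = -19 (H = -3*5 - 4 = -15 - 4 = -19)
G(o, c) = -3 + c (G(o, c) = c - 1*3 = c - 3 = -3 + c)
-469*G(H, -1) = -469*(-3 - 1) = -469*(-4) = 1876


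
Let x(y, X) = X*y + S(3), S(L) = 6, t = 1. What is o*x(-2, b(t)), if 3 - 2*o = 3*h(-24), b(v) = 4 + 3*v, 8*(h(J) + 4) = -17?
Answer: -171/2 ≈ -85.500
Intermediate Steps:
h(J) = -49/8 (h(J) = -4 + (⅛)*(-17) = -4 - 17/8 = -49/8)
x(y, X) = 6 + X*y (x(y, X) = X*y + 6 = 6 + X*y)
o = 171/16 (o = 3/2 - 3*(-49)/(2*8) = 3/2 - ½*(-147/8) = 3/2 + 147/16 = 171/16 ≈ 10.688)
o*x(-2, b(t)) = 171*(6 + (4 + 3*1)*(-2))/16 = 171*(6 + (4 + 3)*(-2))/16 = 171*(6 + 7*(-2))/16 = 171*(6 - 14)/16 = (171/16)*(-8) = -171/2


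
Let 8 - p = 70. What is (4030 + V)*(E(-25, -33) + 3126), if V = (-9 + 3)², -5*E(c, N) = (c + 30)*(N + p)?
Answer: 13096586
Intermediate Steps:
p = -62 (p = 8 - 1*70 = 8 - 70 = -62)
E(c, N) = -(-62 + N)*(30 + c)/5 (E(c, N) = -(c + 30)*(N - 62)/5 = -(30 + c)*(-62 + N)/5 = -(-62 + N)*(30 + c)/5)
V = 36 (V = (-6)² = 36)
(4030 + V)*(E(-25, -33) + 3126) = (4030 + 36)*((372 - 6*(-33) + (62/5)*(-25) - ⅕*(-33)*(-25)) + 3126) = 4066*((372 + 198 - 310 - 165) + 3126) = 4066*(95 + 3126) = 4066*3221 = 13096586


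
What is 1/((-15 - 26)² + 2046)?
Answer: 1/3727 ≈ 0.00026831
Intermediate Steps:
1/((-15 - 26)² + 2046) = 1/((-41)² + 2046) = 1/(1681 + 2046) = 1/3727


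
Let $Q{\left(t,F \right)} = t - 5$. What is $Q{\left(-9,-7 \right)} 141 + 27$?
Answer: $-1947$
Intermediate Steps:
$Q{\left(t,F \right)} = -5 + t$
$Q{\left(-9,-7 \right)} 141 + 27 = \left(-5 - 9\right) 141 + 27 = \left(-14\right) 141 + 27 = -1974 + 27 = -1947$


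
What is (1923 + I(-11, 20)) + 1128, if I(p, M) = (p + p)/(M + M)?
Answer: 61009/20 ≈ 3050.4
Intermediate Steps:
I(p, M) = p/M (I(p, M) = (2*p)/((2*M)) = (2*p)*(1/(2*M)) = p/M)
(1923 + I(-11, 20)) + 1128 = (1923 - 11/20) + 1128 = 38449/20 + 1128 = 61009/20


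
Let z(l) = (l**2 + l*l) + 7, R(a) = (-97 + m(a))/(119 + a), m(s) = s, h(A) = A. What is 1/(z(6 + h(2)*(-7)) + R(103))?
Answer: 37/4996 ≈ 0.0074059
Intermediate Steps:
R(a) = (-97 + a)/(119 + a)
z(l) = 7 + 2*l**2 (z(l) = (l**2 + l**2) + 7 = 2*l**2 + 7 = 7 + 2*l**2)
1/(z(6 + h(2)*(-7)) + R(103)) = 1/((7 + 2*(6 + 2*(-7))**2) + (-97 + 103)/(119 + 103)) = 1/((7 + 2*(6 - 14)**2) + 6/222) = 1/((7 + 2*(-8)**2) + (1/222)*6) = 1/((7 + 2*64) + 1/37) = 1/((7 + 128) + 1/37) = 1/(135 + 1/37) = 1/(4996/37) = 37/4996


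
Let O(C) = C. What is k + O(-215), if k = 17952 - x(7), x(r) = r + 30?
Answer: 17700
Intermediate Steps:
x(r) = 30 + r
k = 17915 (k = 17952 - (30 + 7) = 17952 - 1*37 = 17952 - 37 = 17915)
k + O(-215) = 17915 - 215 = 17700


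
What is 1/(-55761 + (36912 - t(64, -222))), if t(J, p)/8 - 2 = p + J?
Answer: -1/17601 ≈ -5.6815e-5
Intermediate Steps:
t(J, p) = 16 + 8*J + 8*p (t(J, p) = 16 + 8*(p + J) = 16 + 8*(J + p) = 16 + (8*J + 8*p) = 16 + 8*J + 8*p)
1/(-55761 + (36912 - t(64, -222))) = 1/(-55761 + (36912 - (16 + 8*64 + 8*(-222)))) = 1/(-55761 + (36912 - (16 + 512 - 1776))) = 1/(-55761 + (36912 - 1*(-1248))) = 1/(-55761 + (36912 + 1248)) = 1/(-55761 + 38160) = 1/(-17601) = -1/17601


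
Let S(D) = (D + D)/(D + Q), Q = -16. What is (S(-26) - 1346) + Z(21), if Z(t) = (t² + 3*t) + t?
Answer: -17215/21 ≈ -819.76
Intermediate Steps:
S(D) = 2*D/(-16 + D) (S(D) = (D + D)/(D - 16) = (2*D)/(-16 + D) = 2*D/(-16 + D))
Z(t) = t² + 4*t
(S(-26) - 1346) + Z(21) = (2*(-26)/(-16 - 26) - 1346) + 21*(4 + 21) = (2*(-26)/(-42) - 1346) + 21*25 = (2*(-26)*(-1/42) - 1346) + 525 = (26/21 - 1346) + 525 = -28240/21 + 525 = -17215/21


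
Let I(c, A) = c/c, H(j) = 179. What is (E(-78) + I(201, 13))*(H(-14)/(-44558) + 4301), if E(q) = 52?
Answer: 10157120287/44558 ≈ 2.2795e+5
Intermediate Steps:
I(c, A) = 1
(E(-78) + I(201, 13))*(H(-14)/(-44558) + 4301) = (52 + 1)*(179/(-44558) + 4301) = 53*(179*(-1/44558) + 4301) = 53*(-179/44558 + 4301) = 53*(191643779/44558) = 10157120287/44558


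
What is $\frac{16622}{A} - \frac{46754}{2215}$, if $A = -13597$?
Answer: $- \frac{672531868}{30117355} \approx -22.33$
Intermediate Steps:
$\frac{16622}{A} - \frac{46754}{2215} = \frac{16622}{-13597} - \frac{46754}{2215} = 16622 \left(- \frac{1}{13597}\right) - \frac{46754}{2215} = - \frac{16622}{13597} - \frac{46754}{2215} = - \frac{672531868}{30117355}$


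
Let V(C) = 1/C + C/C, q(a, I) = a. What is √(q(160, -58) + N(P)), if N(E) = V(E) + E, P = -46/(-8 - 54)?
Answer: √82909779/713 ≈ 12.771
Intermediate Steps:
P = 23/31 (P = -46/(-62) = -46*(-1/62) = 23/31 ≈ 0.74194)
V(C) = 1 + 1/C (V(C) = 1/C + 1 = 1 + 1/C)
N(E) = E + (1 + E)/E (N(E) = (1 + E)/E + E = E + (1 + E)/E)
√(q(160, -58) + N(P)) = √(160 + (1 + 23/31 + 1/(23/31))) = √(160 + (1 + 23/31 + 31/23)) = √(160 + 2203/713) = √(116283/713) = √82909779/713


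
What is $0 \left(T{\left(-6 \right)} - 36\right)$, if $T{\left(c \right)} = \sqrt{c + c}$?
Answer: $0$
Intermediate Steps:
$T{\left(c \right)} = \sqrt{2} \sqrt{c}$ ($T{\left(c \right)} = \sqrt{2 c} = \sqrt{2} \sqrt{c}$)
$0 \left(T{\left(-6 \right)} - 36\right) = 0 \left(\sqrt{2} \sqrt{-6} - 36\right) = 0 \left(\sqrt{2} i \sqrt{6} - 36\right) = 0 \left(2 i \sqrt{3} - 36\right) = 0 \left(-36 + 2 i \sqrt{3}\right) = 0$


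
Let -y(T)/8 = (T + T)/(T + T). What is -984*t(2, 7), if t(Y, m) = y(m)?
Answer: 7872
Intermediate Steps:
y(T) = -8 (y(T) = -8*(T + T)/(T + T) = -8*2*T/(2*T) = -8*2*T*1/(2*T) = -8*1 = -8)
t(Y, m) = -8
-984*t(2, 7) = -984*(-8) = 7872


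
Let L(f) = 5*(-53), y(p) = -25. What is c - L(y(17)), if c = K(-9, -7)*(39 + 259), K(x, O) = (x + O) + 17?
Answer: 563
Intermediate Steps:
L(f) = -265
K(x, O) = 17 + O + x (K(x, O) = (O + x) + 17 = 17 + O + x)
c = 298 (c = (17 - 7 - 9)*(39 + 259) = 1*298 = 298)
c - L(y(17)) = 298 - 1*(-265) = 298 + 265 = 563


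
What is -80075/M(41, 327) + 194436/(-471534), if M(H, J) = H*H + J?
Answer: -6358085423/157806712 ≈ -40.290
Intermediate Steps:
M(H, J) = J + H² (M(H, J) = H² + J = J + H²)
-80075/M(41, 327) + 194436/(-471534) = -80075/(327 + 41²) + 194436/(-471534) = -80075/(327 + 1681) + 194436*(-1/471534) = -80075/2008 - 32406/78589 = -6358085423/157806712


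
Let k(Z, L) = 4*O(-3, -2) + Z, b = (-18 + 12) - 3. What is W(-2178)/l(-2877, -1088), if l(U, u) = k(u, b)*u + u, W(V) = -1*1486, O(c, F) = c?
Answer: -743/597856 ≈ -0.0012428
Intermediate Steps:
b = -9 (b = -6 - 3 = -9)
k(Z, L) = -12 + Z (k(Z, L) = 4*(-3) + Z = -12 + Z)
W(V) = -1486
l(U, u) = u + u*(-12 + u) (l(U, u) = (-12 + u)*u + u = u*(-12 + u) + u = u + u*(-12 + u))
W(-2178)/l(-2877, -1088) = -1486*(-1/(1088*(-11 - 1088))) = -1486/((-1088*(-1099))) = -1486/1195712 = -1486*1/1195712 = -743/597856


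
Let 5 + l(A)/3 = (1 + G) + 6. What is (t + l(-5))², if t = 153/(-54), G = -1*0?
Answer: 361/36 ≈ 10.028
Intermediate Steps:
G = 0
l(A) = 6 (l(A) = -15 + 3*((1 + 0) + 6) = -15 + 3*(1 + 6) = -15 + 3*7 = -15 + 21 = 6)
t = -17/6 (t = 153*(-1/54) = -17/6 ≈ -2.8333)
(t + l(-5))² = (-17/6 + 6)² = (19/6)² = 361/36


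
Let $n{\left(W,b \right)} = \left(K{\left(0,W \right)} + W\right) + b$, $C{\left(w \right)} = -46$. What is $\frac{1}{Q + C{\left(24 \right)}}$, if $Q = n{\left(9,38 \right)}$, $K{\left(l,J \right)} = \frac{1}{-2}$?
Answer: $2$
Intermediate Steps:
$K{\left(l,J \right)} = - \frac{1}{2}$
$n{\left(W,b \right)} = - \frac{1}{2} + W + b$ ($n{\left(W,b \right)} = \left(- \frac{1}{2} + W\right) + b = - \frac{1}{2} + W + b$)
$Q = \frac{93}{2}$ ($Q = - \frac{1}{2} + 9 + 38 = \frac{93}{2} \approx 46.5$)
$\frac{1}{Q + C{\left(24 \right)}} = \frac{1}{\frac{93}{2} - 46} = \frac{1}{\frac{1}{2}} = 2$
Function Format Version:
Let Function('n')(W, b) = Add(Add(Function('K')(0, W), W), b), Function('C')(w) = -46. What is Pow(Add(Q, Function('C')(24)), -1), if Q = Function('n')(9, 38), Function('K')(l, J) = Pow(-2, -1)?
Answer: 2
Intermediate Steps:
Function('K')(l, J) = Rational(-1, 2)
Function('n')(W, b) = Add(Rational(-1, 2), W, b) (Function('n')(W, b) = Add(Add(Rational(-1, 2), W), b) = Add(Rational(-1, 2), W, b))
Q = Rational(93, 2) (Q = Add(Rational(-1, 2), 9, 38) = Rational(93, 2) ≈ 46.500)
Pow(Add(Q, Function('C')(24)), -1) = Pow(Add(Rational(93, 2), -46), -1) = Pow(Rational(1, 2), -1) = 2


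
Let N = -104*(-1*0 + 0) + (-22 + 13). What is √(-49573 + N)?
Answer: I*√49582 ≈ 222.67*I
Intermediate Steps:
N = -9 (N = -104*(0 + 0) - 9 = -104*0 - 9 = 0 - 9 = -9)
√(-49573 + N) = √(-49573 - 9) = √(-49582) = I*√49582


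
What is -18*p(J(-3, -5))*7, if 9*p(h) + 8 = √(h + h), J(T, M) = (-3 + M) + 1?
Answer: 112 - 14*I*√14 ≈ 112.0 - 52.383*I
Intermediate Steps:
J(T, M) = -2 + M
p(h) = -8/9 + √2*√h/9 (p(h) = -8/9 + √(h + h)/9 = -8/9 + √(2*h)/9 = -8/9 + (√2*√h)/9 = -8/9 + √2*√h/9)
-18*p(J(-3, -5))*7 = -18*(-8/9 + √2*√(-2 - 5)/9)*7 = -18*(-8/9 + √2*√(-7)/9)*7 = -18*(-8/9 + √2*(I*√7)/9)*7 = -18*(-8/9 + I*√14/9)*7 = (16 - 2*I*√14)*7 = 112 - 14*I*√14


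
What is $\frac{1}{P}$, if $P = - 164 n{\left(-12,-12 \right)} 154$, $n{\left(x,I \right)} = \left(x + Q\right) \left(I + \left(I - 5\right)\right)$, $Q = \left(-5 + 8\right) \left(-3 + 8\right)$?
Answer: $\frac{1}{2197272} \approx 4.5511 \cdot 10^{-7}$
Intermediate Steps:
$Q = 15$ ($Q = 3 \cdot 5 = 15$)
$n{\left(x,I \right)} = \left(-5 + 2 I\right) \left(15 + x\right)$ ($n{\left(x,I \right)} = \left(x + 15\right) \left(I + \left(I - 5\right)\right) = \left(15 + x\right) \left(I + \left(-5 + I\right)\right) = \left(15 + x\right) \left(-5 + 2 I\right) = \left(-5 + 2 I\right) \left(15 + x\right)$)
$P = 2197272$ ($P = - 164 \left(-75 - -60 + 30 \left(-12\right) + 2 \left(-12\right) \left(-12\right)\right) 154 = - 164 \left(-75 + 60 - 360 + 288\right) 154 = \left(-164\right) \left(-87\right) 154 = 14268 \cdot 154 = 2197272$)
$\frac{1}{P} = \frac{1}{2197272}$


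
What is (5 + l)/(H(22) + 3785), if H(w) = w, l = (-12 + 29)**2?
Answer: 98/1269 ≈ 0.077226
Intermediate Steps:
l = 289 (l = 17**2 = 289)
(5 + l)/(H(22) + 3785) = (5 + 289)/(22 + 3785) = 294/3807 = 294*(1/3807) = 98/1269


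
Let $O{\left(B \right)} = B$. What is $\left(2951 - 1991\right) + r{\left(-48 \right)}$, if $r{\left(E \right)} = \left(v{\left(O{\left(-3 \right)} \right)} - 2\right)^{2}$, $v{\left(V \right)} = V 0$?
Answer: $964$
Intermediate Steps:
$v{\left(V \right)} = 0$
$r{\left(E \right)} = 4$ ($r{\left(E \right)} = \left(0 - 2\right)^{2} = \left(-2\right)^{2} = 4$)
$\left(2951 - 1991\right) + r{\left(-48 \right)} = \left(2951 - 1991\right) + 4 = 960 + 4 = 964$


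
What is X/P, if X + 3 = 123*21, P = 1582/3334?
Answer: 4300860/791 ≈ 5437.2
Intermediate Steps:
P = 791/1667 (P = 1582*(1/3334) = 791/1667 ≈ 0.47450)
X = 2580 (X = -3 + 123*21 = -3 + 2583 = 2580)
X/P = 2580/(791/1667) = 2580*(1667/791) = 4300860/791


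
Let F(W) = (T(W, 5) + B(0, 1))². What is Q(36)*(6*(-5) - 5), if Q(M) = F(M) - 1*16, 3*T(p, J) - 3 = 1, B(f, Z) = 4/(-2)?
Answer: 4900/9 ≈ 544.44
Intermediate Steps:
B(f, Z) = -2 (B(f, Z) = 4*(-½) = -2)
T(p, J) = 4/3 (T(p, J) = 1 + (⅓)*1 = 1 + ⅓ = 4/3)
F(W) = 4/9 (F(W) = (4/3 - 2)² = (-⅔)² = 4/9)
Q(M) = -140/9 (Q(M) = 4/9 - 1*16 = 4/9 - 16 = -140/9)
Q(36)*(6*(-5) - 5) = -140*(6*(-5) - 5)/9 = -140*(-30 - 5)/9 = -140/9*(-35) = 4900/9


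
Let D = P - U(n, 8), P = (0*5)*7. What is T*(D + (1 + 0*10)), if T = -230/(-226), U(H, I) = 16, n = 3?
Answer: -1725/113 ≈ -15.265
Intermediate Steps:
T = 115/113 (T = -230*(-1/226) = 115/113 ≈ 1.0177)
P = 0 (P = 0*7 = 0)
D = -16 (D = 0 - 1*16 = 0 - 16 = -16)
T*(D + (1 + 0*10)) = 115*(-16 + (1 + 0*10))/113 = 115*(-16 + (1 + 0))/113 = 115*(-16 + 1)/113 = (115/113)*(-15) = -1725/113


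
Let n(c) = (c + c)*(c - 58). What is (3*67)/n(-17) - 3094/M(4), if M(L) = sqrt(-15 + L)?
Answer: 67/850 + 3094*I*sqrt(11)/11 ≈ 0.078824 + 932.88*I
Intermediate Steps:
n(c) = 2*c*(-58 + c) (n(c) = (2*c)*(-58 + c) = 2*c*(-58 + c))
(3*67)/n(-17) - 3094/M(4) = (3*67)/((2*(-17)*(-58 - 17))) - 3094/sqrt(-15 + 4) = 201/((2*(-17)*(-75))) - 3094*(-I*sqrt(11)/11) = 201/2550 - 3094*(-I*sqrt(11)/11) = 201*(1/2550) - (-3094)*I*sqrt(11)/11 = 67/850 + 3094*I*sqrt(11)/11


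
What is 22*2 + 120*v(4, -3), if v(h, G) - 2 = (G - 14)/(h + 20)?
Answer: 199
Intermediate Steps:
v(h, G) = 2 + (-14 + G)/(20 + h) (v(h, G) = 2 + (G - 14)/(h + 20) = 2 + (-14 + G)/(20 + h))
22*2 + 120*v(4, -3) = 22*2 + 120*((26 - 3 + 2*4)/(20 + 4)) = 44 + 120*((26 - 3 + 8)/24) = 44 + 120*((1/24)*31) = 44 + 120*(31/24) = 44 + 155 = 199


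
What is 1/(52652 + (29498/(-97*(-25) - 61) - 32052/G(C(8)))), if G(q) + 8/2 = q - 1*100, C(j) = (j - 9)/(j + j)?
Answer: 72890/3861164447 ≈ 1.8878e-5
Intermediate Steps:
C(j) = (-9 + j)/(2*j) (C(j) = (-9 + j)/((2*j)) = (-9 + j)*(1/(2*j)) = (-9 + j)/(2*j))
G(q) = -104 + q (G(q) = -4 + (q - 1*100) = -4 + (q - 100) = -4 + (-100 + q) = -104 + q)
1/(52652 + (29498/(-97*(-25) - 61) - 32052/G(C(8)))) = 1/(52652 + (29498/(-97*(-25) - 61) - 32052/(-104 + (½)*(-9 + 8)/8))) = 1/(52652 + (29498/(2425 - 61) - 32052/(-104 + (½)*(⅛)*(-1)))) = 1/(52652 + (29498/2364 - 32052/(-104 - 1/16))) = 1/(52652 + (29498*(1/2364) - 32052/(-1665/16))) = 1/(52652 + (14749/1182 - 32052*(-16/1665))) = 1/(52652 + (14749/1182 + 170944/555)) = 1/(52652 + 23360167/72890) = 1/(3861164447/72890) = 72890/3861164447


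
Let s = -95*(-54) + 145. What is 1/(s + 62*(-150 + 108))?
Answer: 1/2671 ≈ 0.00037439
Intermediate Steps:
s = 5275 (s = 5130 + 145 = 5275)
1/(s + 62*(-150 + 108)) = 1/(5275 + 62*(-150 + 108)) = 1/(5275 + 62*(-42)) = 1/(5275 - 2604) = 1/2671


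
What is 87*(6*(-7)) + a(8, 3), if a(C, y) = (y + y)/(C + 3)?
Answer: -40188/11 ≈ -3653.5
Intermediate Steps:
a(C, y) = 2*y/(3 + C) (a(C, y) = (2*y)/(3 + C) = 2*y/(3 + C))
87*(6*(-7)) + a(8, 3) = 87*(6*(-7)) + 2*3/(3 + 8) = 87*(-42) + 2*3/11 = -3654 + 2*3*(1/11) = -3654 + 6/11 = -40188/11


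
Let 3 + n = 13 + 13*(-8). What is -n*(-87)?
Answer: -8178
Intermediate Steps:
n = -94 (n = -3 + (13 + 13*(-8)) = -3 + (13 - 104) = -3 - 91 = -94)
-n*(-87) = -1*(-94)*(-87) = 94*(-87) = -8178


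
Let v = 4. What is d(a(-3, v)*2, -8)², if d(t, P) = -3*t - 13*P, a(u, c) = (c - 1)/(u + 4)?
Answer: 7396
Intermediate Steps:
a(u, c) = (-1 + c)/(4 + u)
d(t, P) = -13*P - 3*t
d(a(-3, v)*2, -8)² = (-13*(-8) - 3*(-1 + 4)/(4 - 3)*2)² = (104 - 3*3/1*2)² = (104 - 3*1*3*2)² = (104 - 9*2)² = (104 - 3*6)² = (104 - 18)² = 86² = 7396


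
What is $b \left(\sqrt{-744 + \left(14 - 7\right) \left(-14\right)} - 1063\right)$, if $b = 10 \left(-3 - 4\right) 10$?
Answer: $744100 - 700 i \sqrt{842} \approx 7.441 \cdot 10^{5} - 20312.0 i$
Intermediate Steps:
$b = -700$ ($b = 10 \left(-3 - 4\right) 10 = 10 \left(-7\right) 10 = \left(-70\right) 10 = -700$)
$b \left(\sqrt{-744 + \left(14 - 7\right) \left(-14\right)} - 1063\right) = - 700 \left(\sqrt{-744 + \left(14 - 7\right) \left(-14\right)} - 1063\right) = - 700 \left(\sqrt{-744 + 7 \left(-14\right)} - 1063\right) = - 700 \left(\sqrt{-744 - 98} - 1063\right) = - 700 \left(\sqrt{-842} - 1063\right) = - 700 \left(i \sqrt{842} - 1063\right) = - 700 \left(-1063 + i \sqrt{842}\right) = 744100 - 700 i \sqrt{842}$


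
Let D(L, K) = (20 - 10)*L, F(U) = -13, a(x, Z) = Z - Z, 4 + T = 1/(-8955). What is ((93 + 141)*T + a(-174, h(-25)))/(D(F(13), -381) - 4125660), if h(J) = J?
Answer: 465673/2052580525 ≈ 0.00022687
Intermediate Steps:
T = -35821/8955 (T = -4 + 1/(-8955) = -4 - 1/8955 = -35821/8955 ≈ -4.0001)
a(x, Z) = 0
D(L, K) = 10*L
((93 + 141)*T + a(-174, h(-25)))/(D(F(13), -381) - 4125660) = ((93 + 141)*(-35821/8955) + 0)/(10*(-13) - 4125660) = (234*(-35821/8955) + 0)/(-130 - 4125660) = (-931346/995 + 0)/(-4125790) = -931346/995*(-1/4125790) = 465673/2052580525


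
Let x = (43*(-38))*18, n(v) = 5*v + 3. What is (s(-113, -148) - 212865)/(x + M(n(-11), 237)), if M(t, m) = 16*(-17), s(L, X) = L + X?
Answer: 106563/14842 ≈ 7.1798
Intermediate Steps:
n(v) = 3 + 5*v
M(t, m) = -272
x = -29412 (x = -1634*18 = -29412)
(s(-113, -148) - 212865)/(x + M(n(-11), 237)) = ((-113 - 148) - 212865)/(-29412 - 272) = (-261 - 212865)/(-29684) = -213126*(-1/29684) = 106563/14842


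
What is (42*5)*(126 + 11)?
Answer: 28770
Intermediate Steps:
(42*5)*(126 + 11) = 210*137 = 28770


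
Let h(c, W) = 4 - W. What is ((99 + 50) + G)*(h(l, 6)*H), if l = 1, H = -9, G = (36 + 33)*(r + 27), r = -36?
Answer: -8496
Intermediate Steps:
G = -621 (G = (36 + 33)*(-36 + 27) = 69*(-9) = -621)
((99 + 50) + G)*(h(l, 6)*H) = ((99 + 50) - 621)*((4 - 1*6)*(-9)) = (149 - 621)*((4 - 6)*(-9)) = -(-944)*(-9) = -472*18 = -8496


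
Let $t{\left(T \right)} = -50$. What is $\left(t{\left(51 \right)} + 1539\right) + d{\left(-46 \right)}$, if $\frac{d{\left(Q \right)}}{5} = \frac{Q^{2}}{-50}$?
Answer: $\frac{6387}{5} \approx 1277.4$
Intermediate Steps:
$d{\left(Q \right)} = - \frac{Q^{2}}{10}$ ($d{\left(Q \right)} = 5 \frac{Q^{2}}{-50} = 5 Q^{2} \left(- \frac{1}{50}\right) = 5 \left(- \frac{Q^{2}}{50}\right) = - \frac{Q^{2}}{10}$)
$\left(t{\left(51 \right)} + 1539\right) + d{\left(-46 \right)} = \left(-50 + 1539\right) - \frac{\left(-46\right)^{2}}{10} = 1489 - \frac{1058}{5} = \frac{6387}{5}$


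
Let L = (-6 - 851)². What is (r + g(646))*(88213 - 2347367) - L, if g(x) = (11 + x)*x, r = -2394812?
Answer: 4451413715611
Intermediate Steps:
g(x) = x*(11 + x)
L = 734449 (L = (-857)² = 734449)
(r + g(646))*(88213 - 2347367) - L = (-2394812 + 646*(11 + 646))*(88213 - 2347367) - 1*734449 = (-2394812 + 646*657)*(-2259154) - 734449 = (-2394812 + 424422)*(-2259154) - 734449 = -1970390*(-2259154) - 734449 = 4451414450060 - 734449 = 4451413715611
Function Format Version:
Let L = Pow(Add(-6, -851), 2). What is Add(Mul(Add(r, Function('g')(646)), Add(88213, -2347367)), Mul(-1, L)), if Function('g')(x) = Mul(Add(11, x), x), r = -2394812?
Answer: 4451413715611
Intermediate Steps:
Function('g')(x) = Mul(x, Add(11, x))
L = 734449 (L = Pow(-857, 2) = 734449)
Add(Mul(Add(r, Function('g')(646)), Add(88213, -2347367)), Mul(-1, L)) = Add(Mul(Add(-2394812, Mul(646, Add(11, 646))), Add(88213, -2347367)), Mul(-1, 734449)) = Add(Mul(Add(-2394812, Mul(646, 657)), -2259154), -734449) = Add(Mul(Add(-2394812, 424422), -2259154), -734449) = Add(Mul(-1970390, -2259154), -734449) = Add(4451414450060, -734449) = 4451413715611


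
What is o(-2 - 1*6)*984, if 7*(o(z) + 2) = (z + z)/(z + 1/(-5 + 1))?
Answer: -130544/77 ≈ -1695.4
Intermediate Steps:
o(z) = -2 + 2*z/(7*(-1/4 + z)) (o(z) = -2 + ((z + z)/(z + 1/(-5 + 1)))/7 = -2 + ((2*z)/(z + 1/(-4)))/7 = -2 + ((2*z)/(z - 1/4))/7 = -2 + ((2*z)/(-1/4 + z))/7 = -2 + (2*z/(-1/4 + z))/7 = -2 + 2*z/(7*(-1/4 + z)))
o(-2 - 1*6)*984 = (2*(7 - 24*(-2 - 1*6))/(7*(-1 + 4*(-2 - 1*6))))*984 = (2*(7 - 24*(-2 - 6))/(7*(-1 + 4*(-2 - 6))))*984 = (2*(7 - 24*(-8))/(7*(-1 + 4*(-8))))*984 = (2*(7 + 192)/(7*(-1 - 32)))*984 = ((2/7)*199/(-33))*984 = ((2/7)*(-1/33)*199)*984 = -398/231*984 = -130544/77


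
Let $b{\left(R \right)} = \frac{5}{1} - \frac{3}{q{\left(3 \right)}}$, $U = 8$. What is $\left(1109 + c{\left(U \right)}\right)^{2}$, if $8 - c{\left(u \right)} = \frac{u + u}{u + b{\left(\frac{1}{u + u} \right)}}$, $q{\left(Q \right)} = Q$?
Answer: $\frac{11202409}{9} \approx 1.2447 \cdot 10^{6}$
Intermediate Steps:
$b{\left(R \right)} = 4$ ($b{\left(R \right)} = \frac{5}{1} - \frac{3}{3} = 5 \cdot 1 - 1 = 5 - 1 = 4$)
$c{\left(u \right)} = 8 - \frac{2 u}{4 + u}$ ($c{\left(u \right)} = 8 - \frac{u + u}{u + 4} = 8 - \frac{2 u}{4 + u}$)
$\left(1109 + c{\left(U \right)}\right)^{2} = \left(1109 + \frac{2 \left(16 + 3 \cdot 8\right)}{4 + 8}\right)^{2} = \left(1109 + \frac{2 \left(16 + 24\right)}{12}\right)^{2} = \left(1109 + 2 \cdot \frac{1}{12} \cdot 40\right)^{2} = \left(1109 + \frac{20}{3}\right)^{2} = \left(\frac{3347}{3}\right)^{2} = \frac{11202409}{9}$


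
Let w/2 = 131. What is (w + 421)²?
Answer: 466489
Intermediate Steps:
w = 262 (w = 2*131 = 262)
(w + 421)² = (262 + 421)² = 683² = 466489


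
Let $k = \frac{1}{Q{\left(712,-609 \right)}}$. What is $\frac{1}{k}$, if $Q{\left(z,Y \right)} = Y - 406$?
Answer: $-1015$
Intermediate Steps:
$Q{\left(z,Y \right)} = -406 + Y$
$k = - \frac{1}{1015}$ ($k = \frac{1}{-406 - 609} = \frac{1}{-1015} = - \frac{1}{1015} \approx -0.00098522$)
$\frac{1}{k} = \frac{1}{- \frac{1}{1015}} = -1015$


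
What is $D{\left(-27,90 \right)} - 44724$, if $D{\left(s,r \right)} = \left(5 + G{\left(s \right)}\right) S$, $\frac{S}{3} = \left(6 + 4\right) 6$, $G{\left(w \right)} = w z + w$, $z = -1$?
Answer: $-43824$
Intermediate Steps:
$G{\left(w \right)} = 0$ ($G{\left(w \right)} = w \left(-1\right) + w = - w + w = 0$)
$S = 180$ ($S = 3 \left(6 + 4\right) 6 = 3 \cdot 10 \cdot 6 = 3 \cdot 60 = 180$)
$D{\left(s,r \right)} = 900$ ($D{\left(s,r \right)} = \left(5 + 0\right) 180 = 5 \cdot 180 = 900$)
$D{\left(-27,90 \right)} - 44724 = 900 - 44724 = -43824$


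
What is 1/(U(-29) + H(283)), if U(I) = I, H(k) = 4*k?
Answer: 1/1103 ≈ 0.00090662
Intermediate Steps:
1/(U(-29) + H(283)) = 1/(-29 + 4*283) = 1/(-29 + 1132) = 1/1103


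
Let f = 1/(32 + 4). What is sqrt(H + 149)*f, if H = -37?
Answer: sqrt(7)/9 ≈ 0.29397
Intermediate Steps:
f = 1/36 ≈ 0.027778
sqrt(H + 149)*f = sqrt(-37 + 149)*(1/36) = sqrt(112)*(1/36) = (4*sqrt(7))*(1/36) = sqrt(7)/9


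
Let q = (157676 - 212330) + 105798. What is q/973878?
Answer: 8524/162313 ≈ 0.052516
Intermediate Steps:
q = 51144 (q = -54654 + 105798 = 51144)
q/973878 = 51144/973878 = 51144*(1/973878) = 8524/162313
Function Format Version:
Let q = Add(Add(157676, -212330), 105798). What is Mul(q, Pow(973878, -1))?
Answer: Rational(8524, 162313) ≈ 0.052516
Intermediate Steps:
q = 51144 (q = Add(-54654, 105798) = 51144)
Mul(q, Pow(973878, -1)) = Mul(51144, Pow(973878, -1)) = Mul(51144, Rational(1, 973878)) = Rational(8524, 162313)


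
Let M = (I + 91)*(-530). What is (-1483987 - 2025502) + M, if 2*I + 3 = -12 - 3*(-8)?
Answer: -3560104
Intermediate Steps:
I = 9/2 (I = -3/2 + (-12 - 3*(-8))/2 = -3/2 + (-12 + 24)/2 = -3/2 + (½)*12 = -3/2 + 6 = 9/2 ≈ 4.5000)
M = -50615 (M = (9/2 + 91)*(-530) = (191/2)*(-530) = -50615)
(-1483987 - 2025502) + M = (-1483987 - 2025502) - 50615 = -3509489 - 50615 = -3560104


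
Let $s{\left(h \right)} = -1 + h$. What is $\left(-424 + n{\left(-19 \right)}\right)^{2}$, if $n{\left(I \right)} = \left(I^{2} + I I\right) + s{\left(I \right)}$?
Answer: $77284$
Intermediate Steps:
$n{\left(I \right)} = -1 + I + 2 I^{2}$ ($n{\left(I \right)} = \left(I^{2} + I I\right) + \left(-1 + I\right) = \left(I^{2} + I^{2}\right) + \left(-1 + I\right) = 2 I^{2} + \left(-1 + I\right) = -1 + I + 2 I^{2}$)
$\left(-424 + n{\left(-19 \right)}\right)^{2} = \left(-424 - \left(20 - 722\right)\right)^{2} = \left(-424 - -702\right)^{2} = \left(-424 + 702\right)^{2} = 278^{2} = 77284$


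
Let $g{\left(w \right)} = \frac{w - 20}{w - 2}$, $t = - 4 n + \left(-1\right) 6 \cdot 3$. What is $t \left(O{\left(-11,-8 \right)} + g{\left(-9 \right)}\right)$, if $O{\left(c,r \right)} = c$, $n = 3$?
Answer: $\frac{2760}{11} \approx 250.91$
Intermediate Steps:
$t = -30$ ($t = \left(-4\right) 3 + \left(-1\right) 6 \cdot 3 = -12 - 18 = -30$)
$g{\left(w \right)} = \frac{-20 + w}{-2 + w}$
$t \left(O{\left(-11,-8 \right)} + g{\left(-9 \right)}\right) = - 30 \left(-11 + \frac{-20 - 9}{-2 - 9}\right) = - 30 \left(-11 + \frac{1}{-11} \left(-29\right)\right) = - 30 \left(-11 - - \frac{29}{11}\right) = - 30 \left(-11 + \frac{29}{11}\right) = \left(-30\right) \left(- \frac{92}{11}\right) = \frac{2760}{11}$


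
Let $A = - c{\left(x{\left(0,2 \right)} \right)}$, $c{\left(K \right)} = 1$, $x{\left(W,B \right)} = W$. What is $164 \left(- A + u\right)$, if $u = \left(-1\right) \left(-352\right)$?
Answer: $57892$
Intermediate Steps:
$u = 352$
$A = -1$ ($A = \left(-1\right) 1 = -1$)
$164 \left(- A + u\right) = 164 \left(\left(-1\right) \left(-1\right) + 352\right) = 164 \left(1 + 352\right) = 164 \cdot 353 = 57892$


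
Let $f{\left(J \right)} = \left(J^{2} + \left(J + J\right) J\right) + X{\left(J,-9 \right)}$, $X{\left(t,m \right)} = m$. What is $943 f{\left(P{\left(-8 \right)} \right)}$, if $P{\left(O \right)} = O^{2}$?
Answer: $11579097$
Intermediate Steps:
$f{\left(J \right)} = -9 + 3 J^{2}$ ($f{\left(J \right)} = \left(J^{2} + \left(J + J\right) J\right) - 9 = \left(J^{2} + 2 J J\right) - 9 = \left(J^{2} + 2 J^{2}\right) - 9 = 3 J^{2} - 9 = -9 + 3 J^{2}$)
$943 f{\left(P{\left(-8 \right)} \right)} = 943 \left(-9 + 3 \left(\left(-8\right)^{2}\right)^{2}\right) = 943 \left(-9 + 3 \cdot 64^{2}\right) = 943 \left(-9 + 3 \cdot 4096\right) = 943 \left(-9 + 12288\right) = 943 \cdot 12279 = 11579097$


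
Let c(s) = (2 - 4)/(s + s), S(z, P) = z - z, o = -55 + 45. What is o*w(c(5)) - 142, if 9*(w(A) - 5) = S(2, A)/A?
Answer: -192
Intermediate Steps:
o = -10
S(z, P) = 0
c(s) = -1/s (c(s) = -2*1/(2*s) = -1/s)
w(A) = 5 (w(A) = 5 + (0/A)/9 = 5 + (1/9)*0 = 5 + 0 = 5)
o*w(c(5)) - 142 = -10*5 - 142 = -50 - 142 = -192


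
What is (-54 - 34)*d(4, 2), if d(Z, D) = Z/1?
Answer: -352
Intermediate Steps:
d(Z, D) = Z (d(Z, D) = Z*1 = Z)
(-54 - 34)*d(4, 2) = (-54 - 34)*4 = -88*4 = -352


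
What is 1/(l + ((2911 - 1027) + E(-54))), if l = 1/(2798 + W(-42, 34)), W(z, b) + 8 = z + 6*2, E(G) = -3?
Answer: 2760/5191561 ≈ 0.00053163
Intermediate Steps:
W(z, b) = 4 + z (W(z, b) = -8 + (z + 6*2) = -8 + (z + 12) = -8 + (12 + z) = 4 + z)
l = 1/2760 (l = 1/(2798 + (4 - 42)) = 1/(2798 - 38) = 1/2760 ≈ 0.00036232)
1/(l + ((2911 - 1027) + E(-54))) = 1/(1/2760 + ((2911 - 1027) - 3)) = 1/(1/2760 + (1884 - 3)) = 1/(1/2760 + 1881) = 1/(5191561/2760) = 2760/5191561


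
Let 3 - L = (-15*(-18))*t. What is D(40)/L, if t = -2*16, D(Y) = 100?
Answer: 100/8643 ≈ 0.011570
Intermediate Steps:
t = -32
L = 8643 (L = 3 - (-15*(-18))*(-32) = 3 - 270*(-32) = 3 - 1*(-8640) = 3 + 8640 = 8643)
D(40)/L = 100/8643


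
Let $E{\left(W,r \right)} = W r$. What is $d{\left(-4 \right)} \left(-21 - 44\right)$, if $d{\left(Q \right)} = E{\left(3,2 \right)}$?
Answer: $-390$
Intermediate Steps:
$d{\left(Q \right)} = 6$ ($d{\left(Q \right)} = 3 \cdot 2 = 6$)
$d{\left(-4 \right)} \left(-21 - 44\right) = 6 \left(-21 - 44\right) = 6 \left(-65\right) = -390$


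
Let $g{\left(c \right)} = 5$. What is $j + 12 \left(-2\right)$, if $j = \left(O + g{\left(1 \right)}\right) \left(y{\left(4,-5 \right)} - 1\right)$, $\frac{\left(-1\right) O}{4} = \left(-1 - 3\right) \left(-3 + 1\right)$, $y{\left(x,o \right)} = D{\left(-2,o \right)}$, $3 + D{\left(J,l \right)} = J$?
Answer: $138$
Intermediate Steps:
$D{\left(J,l \right)} = -3 + J$
$y{\left(x,o \right)} = -5$ ($y{\left(x,o \right)} = -3 - 2 = -5$)
$O = -32$ ($O = - 4 \left(-1 - 3\right) \left(-3 + 1\right) = - 4 \left(\left(-4\right) \left(-2\right)\right) = \left(-4\right) 8 = -32$)
$j = 162$ ($j = \left(-32 + 5\right) \left(-5 - 1\right) = \left(-27\right) \left(-6\right) = 162$)
$j + 12 \left(-2\right) = 162 + 12 \left(-2\right) = 162 - 24 = 138$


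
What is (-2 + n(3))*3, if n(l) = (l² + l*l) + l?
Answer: 57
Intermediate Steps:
n(l) = l + 2*l² (n(l) = (l² + l²) + l = 2*l² + l = l + 2*l²)
(-2 + n(3))*3 = (-2 + 3*(1 + 2*3))*3 = (-2 + 3*(1 + 6))*3 = (-2 + 3*7)*3 = (-2 + 21)*3 = 19*3 = 57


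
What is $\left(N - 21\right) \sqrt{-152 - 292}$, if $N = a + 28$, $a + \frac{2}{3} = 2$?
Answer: $\frac{50 i \sqrt{111}}{3} \approx 175.59 i$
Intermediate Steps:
$a = \frac{4}{3}$ ($a = - \frac{2}{3} + 2 = \frac{4}{3} \approx 1.3333$)
$N = \frac{88}{3}$ ($N = \frac{4}{3} + 28 = \frac{88}{3} \approx 29.333$)
$\left(N - 21\right) \sqrt{-152 - 292} = \left(\frac{88}{3} - 21\right) \sqrt{-152 - 292} = \left(\frac{88}{3} - 21\right) \sqrt{-444} = \frac{25 \cdot 2 i \sqrt{111}}{3} = \frac{50 i \sqrt{111}}{3}$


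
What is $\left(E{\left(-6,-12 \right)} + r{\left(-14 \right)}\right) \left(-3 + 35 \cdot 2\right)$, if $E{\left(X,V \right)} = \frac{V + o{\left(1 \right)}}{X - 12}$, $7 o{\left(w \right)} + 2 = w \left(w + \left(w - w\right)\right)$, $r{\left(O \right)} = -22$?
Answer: $- \frac{180029}{126} \approx -1428.8$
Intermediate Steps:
$o{\left(w \right)} = - \frac{2}{7} + \frac{w^{2}}{7}$ ($o{\left(w \right)} = - \frac{2}{7} + \frac{w \left(w + \left(w - w\right)\right)}{7} = - \frac{2}{7} + \frac{w \left(w + 0\right)}{7} = - \frac{2}{7} + \frac{w w}{7} = - \frac{2}{7} + \frac{w^{2}}{7}$)
$E{\left(X,V \right)} = \frac{- \frac{1}{7} + V}{-12 + X}$ ($E{\left(X,V \right)} = \frac{V - \left(\frac{2}{7} - \frac{1^{2}}{7}\right)}{X - 12} = \frac{V + \left(- \frac{2}{7} + \frac{1}{7} \cdot 1\right)}{-12 + X} = \frac{V + \left(- \frac{2}{7} + \frac{1}{7}\right)}{-12 + X} = \frac{V - \frac{1}{7}}{-12 + X} = \frac{- \frac{1}{7} + V}{-12 + X}$)
$\left(E{\left(-6,-12 \right)} + r{\left(-14 \right)}\right) \left(-3 + 35 \cdot 2\right) = \left(\frac{- \frac{1}{7} - 12}{-12 - 6} - 22\right) \left(-3 + 35 \cdot 2\right) = \left(\frac{1}{-18} \left(- \frac{85}{7}\right) - 22\right) \left(-3 + 70\right) = \left(\left(- \frac{1}{18}\right) \left(- \frac{85}{7}\right) - 22\right) 67 = \left(\frac{85}{126} - 22\right) 67 = \left(- \frac{2687}{126}\right) 67 = - \frac{180029}{126}$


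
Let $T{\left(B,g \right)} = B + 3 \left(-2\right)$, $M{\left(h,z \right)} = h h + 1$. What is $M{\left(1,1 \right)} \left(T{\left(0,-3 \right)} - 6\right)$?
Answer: $-24$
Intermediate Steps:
$M{\left(h,z \right)} = 1 + h^{2}$ ($M{\left(h,z \right)} = h^{2} + 1 = 1 + h^{2}$)
$T{\left(B,g \right)} = -6 + B$ ($T{\left(B,g \right)} = B - 6 = -6 + B$)
$M{\left(1,1 \right)} \left(T{\left(0,-3 \right)} - 6\right) = \left(1 + 1^{2}\right) \left(\left(-6 + 0\right) - 6\right) = \left(1 + 1\right) \left(-6 - 6\right) = 2 \left(-12\right) = -24$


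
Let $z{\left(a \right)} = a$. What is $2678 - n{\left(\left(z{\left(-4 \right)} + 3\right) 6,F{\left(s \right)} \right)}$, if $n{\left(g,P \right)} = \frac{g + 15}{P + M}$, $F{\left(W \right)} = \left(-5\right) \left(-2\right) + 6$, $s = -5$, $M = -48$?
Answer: $\frac{85705}{32} \approx 2678.3$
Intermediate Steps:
$F{\left(W \right)} = 16$ ($F{\left(W \right)} = 10 + 6 = 16$)
$n{\left(g,P \right)} = \frac{15 + g}{-48 + P}$ ($n{\left(g,P \right)} = \frac{g + 15}{P - 48} = \frac{15 + g}{-48 + P}$)
$2678 - n{\left(\left(z{\left(-4 \right)} + 3\right) 6,F{\left(s \right)} \right)} = 2678 - \frac{15 + \left(-4 + 3\right) 6}{-48 + 16} = 2678 - \frac{15 - 6}{-32} = 2678 - - \frac{15 - 6}{32} = 2678 - \left(- \frac{1}{32}\right) 9 = 2678 - - \frac{9}{32} = 2678 + \frac{9}{32} = \frac{85705}{32}$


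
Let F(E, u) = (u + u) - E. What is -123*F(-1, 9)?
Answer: -2337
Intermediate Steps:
F(E, u) = -E + 2*u (F(E, u) = 2*u - E = -E + 2*u)
-123*F(-1, 9) = -123*(-1*(-1) + 2*9) = -123*(1 + 18) = -123*19 = -2337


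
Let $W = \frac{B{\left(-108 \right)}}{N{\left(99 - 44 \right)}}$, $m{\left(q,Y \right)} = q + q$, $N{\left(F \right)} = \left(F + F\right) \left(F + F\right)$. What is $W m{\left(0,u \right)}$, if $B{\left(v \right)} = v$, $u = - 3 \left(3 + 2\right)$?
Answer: $0$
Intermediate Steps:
$u = -15$ ($u = \left(-3\right) 5 = -15$)
$N{\left(F \right)} = 4 F^{2}$ ($N{\left(F \right)} = 2 F 2 F = 4 F^{2}$)
$m{\left(q,Y \right)} = 2 q$
$W = - \frac{27}{3025}$ ($W = - \frac{108}{4 \left(99 - 44\right)^{2}} = - \frac{108}{4 \cdot 55^{2}} = - \frac{108}{4 \cdot 3025} = - \frac{108}{12100} = \left(-108\right) \frac{1}{12100} = - \frac{27}{3025} \approx -0.0089256$)
$W m{\left(0,u \right)} = - \frac{27 \cdot 2 \cdot 0}{3025} = \left(- \frac{27}{3025}\right) 0 = 0$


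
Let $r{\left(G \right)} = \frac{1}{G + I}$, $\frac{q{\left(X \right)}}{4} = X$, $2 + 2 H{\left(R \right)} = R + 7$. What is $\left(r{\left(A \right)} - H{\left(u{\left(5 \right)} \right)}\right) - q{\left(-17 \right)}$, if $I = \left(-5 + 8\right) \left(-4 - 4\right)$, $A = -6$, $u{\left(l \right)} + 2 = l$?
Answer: $\frac{1919}{30} \approx 63.967$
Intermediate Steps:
$u{\left(l \right)} = -2 + l$
$H{\left(R \right)} = \frac{5}{2} + \frac{R}{2}$ ($H{\left(R \right)} = -1 + \frac{R + 7}{2} = -1 + \frac{7 + R}{2} = -1 + \left(\frac{7}{2} + \frac{R}{2}\right) = \frac{5}{2} + \frac{R}{2}$)
$q{\left(X \right)} = 4 X$
$I = -24$ ($I = 3 \left(-8\right) = -24$)
$r{\left(G \right)} = \frac{1}{-24 + G}$ ($r{\left(G \right)} = \frac{1}{G - 24} = \frac{1}{-24 + G}$)
$\left(r{\left(A \right)} - H{\left(u{\left(5 \right)} \right)}\right) - q{\left(-17 \right)} = \left(\frac{1}{-24 - 6} - \left(\frac{5}{2} + \frac{-2 + 5}{2}\right)\right) - 4 \left(-17\right) = \left(\frac{1}{-30} - \left(\frac{5}{2} + \frac{1}{2} \cdot 3\right)\right) - -68 = \left(- \frac{1}{30} - \left(\frac{5}{2} + \frac{3}{2}\right)\right) + 68 = \left(- \frac{1}{30} - 4\right) + 68 = - \frac{121}{30} + 68 = \frac{1919}{30}$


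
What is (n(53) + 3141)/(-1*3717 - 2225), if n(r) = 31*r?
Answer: -2392/2971 ≈ -0.80512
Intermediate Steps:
(n(53) + 3141)/(-1*3717 - 2225) = (31*53 + 3141)/(-1*3717 - 2225) = (1643 + 3141)/(-3717 - 2225) = 4784/(-5942) = 4784*(-1/5942) = -2392/2971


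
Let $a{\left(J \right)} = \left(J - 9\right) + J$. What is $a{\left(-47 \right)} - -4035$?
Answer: $3932$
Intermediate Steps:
$a{\left(J \right)} = -9 + 2 J$ ($a{\left(J \right)} = \left(-9 + J\right) + J = -9 + 2 J$)
$a{\left(-47 \right)} - -4035 = \left(-9 + 2 \left(-47\right)\right) - -4035 = \left(-9 - 94\right) + 4035 = -103 + 4035 = 3932$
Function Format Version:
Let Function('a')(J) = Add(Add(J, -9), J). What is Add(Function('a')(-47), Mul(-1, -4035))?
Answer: 3932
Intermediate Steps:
Function('a')(J) = Add(-9, Mul(2, J)) (Function('a')(J) = Add(Add(-9, J), J) = Add(-9, Mul(2, J)))
Add(Function('a')(-47), Mul(-1, -4035)) = Add(Add(-9, Mul(2, -47)), Mul(-1, -4035)) = Add(Add(-9, -94), 4035) = Add(-103, 4035) = 3932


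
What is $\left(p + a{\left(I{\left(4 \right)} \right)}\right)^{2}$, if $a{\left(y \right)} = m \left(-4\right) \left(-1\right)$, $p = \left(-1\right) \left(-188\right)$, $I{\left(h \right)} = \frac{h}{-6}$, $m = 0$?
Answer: $35344$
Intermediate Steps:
$I{\left(h \right)} = - \frac{h}{6}$ ($I{\left(h \right)} = h \left(- \frac{1}{6}\right) = - \frac{h}{6}$)
$p = 188$
$a{\left(y \right)} = 0$ ($a{\left(y \right)} = 0 \left(-4\right) \left(-1\right) = 0 \left(-1\right) = 0$)
$\left(p + a{\left(I{\left(4 \right)} \right)}\right)^{2} = \left(188 + 0\right)^{2} = 188^{2} = 35344$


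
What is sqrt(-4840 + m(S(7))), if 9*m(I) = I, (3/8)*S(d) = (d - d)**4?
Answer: 22*I*sqrt(10) ≈ 69.57*I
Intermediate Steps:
S(d) = 0 (S(d) = 8*(d - d)**4/3 = (8/3)*0**4 = (8/3)*0 = 0)
m(I) = I/9
sqrt(-4840 + m(S(7))) = sqrt(-4840 + (1/9)*0) = sqrt(-4840 + 0) = sqrt(-4840) = 22*I*sqrt(10)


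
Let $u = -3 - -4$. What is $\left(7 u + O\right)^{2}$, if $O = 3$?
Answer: $100$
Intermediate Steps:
$u = 1$ ($u = -3 + 4 = 1$)
$\left(7 u + O\right)^{2} = \left(7 \cdot 1 + 3\right)^{2} = \left(7 + 3\right)^{2} = 10^{2} = 100$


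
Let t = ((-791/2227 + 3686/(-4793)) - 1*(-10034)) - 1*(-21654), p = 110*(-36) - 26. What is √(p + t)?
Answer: √3156085730988718107/10674011 ≈ 166.44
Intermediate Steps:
p = -3986 (p = -3960 - 26 = -3986)
t = 338226060583/10674011 (t = ((-791*1/2227 + 3686*(-1/4793)) + 10034) + 21654 = ((-791/2227 - 3686/4793) + 10034) + 21654 = (-11999985/10674011 + 10034) + 21654 = 107091026389/10674011 + 21654 = 338226060583/10674011 ≈ 31687.)
√(p + t) = √(-3986 + 338226060583/10674011) = √(295679452737/10674011) = √3156085730988718107/10674011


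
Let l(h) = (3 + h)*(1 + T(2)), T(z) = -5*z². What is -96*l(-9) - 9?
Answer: -10953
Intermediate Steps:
l(h) = -57 - 19*h (l(h) = (3 + h)*(1 - 5*2²) = (3 + h)*(1 - 5*4) = (3 + h)*(1 - 20) = (3 + h)*(-19) = -57 - 19*h)
-96*l(-9) - 9 = -96*(-57 - 19*(-9)) - 9 = -96*(-57 + 171) - 9 = -96*114 - 9 = -10944 - 9 = -10953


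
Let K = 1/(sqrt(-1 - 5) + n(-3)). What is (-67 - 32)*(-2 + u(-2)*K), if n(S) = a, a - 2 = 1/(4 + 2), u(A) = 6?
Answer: 2718/35 + 1944*I*sqrt(6)/35 ≈ 77.657 + 136.05*I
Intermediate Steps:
a = 13/6 (a = 2 + 1/(4 + 2) = 2 + 1/6 = 13/6 ≈ 2.1667)
n(S) = 13/6
K = 1/(13/6 + I*sqrt(6)) (K = 1/(sqrt(-1 - 5) + 13/6) = 1/(sqrt(-6) + 13/6) = 1/(I*sqrt(6) + 13/6) = 1/(13/6 + I*sqrt(6)) ≈ 0.2026 - 0.22904*I)
(-67 - 32)*(-2 + u(-2)*K) = (-67 - 32)*(-2 + 6*(78/385 - 36*I*sqrt(6)/385)) = -99*(-2 + (468/385 - 216*I*sqrt(6)/385)) = -99*(-302/385 - 216*I*sqrt(6)/385) = 2718/35 + 1944*I*sqrt(6)/35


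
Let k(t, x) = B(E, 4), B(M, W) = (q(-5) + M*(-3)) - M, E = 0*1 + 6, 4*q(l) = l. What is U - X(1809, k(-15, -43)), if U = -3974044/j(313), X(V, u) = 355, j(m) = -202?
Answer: 1951167/101 ≈ 19319.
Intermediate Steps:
q(l) = l/4
E = 6 (E = 0 + 6 = 6)
B(M, W) = -5/4 - 4*M (B(M, W) = ((¼)*(-5) + M*(-3)) - M = (-5/4 - 3*M) - M = -5/4 - 4*M)
k(t, x) = -101/4 (k(t, x) = -5/4 - 4*6 = -5/4 - 24 = -101/4)
U = 1987022/101 (U = -3974044/(-202) = -3974044*(-1/202) = 1987022/101 ≈ 19674.)
U - X(1809, k(-15, -43)) = 1987022/101 - 1*355 = 1987022/101 - 355 = 1951167/101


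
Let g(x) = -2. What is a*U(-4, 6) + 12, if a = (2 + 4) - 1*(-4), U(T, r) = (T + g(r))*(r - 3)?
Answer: -168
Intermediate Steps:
U(T, r) = (-3 + r)*(-2 + T) (U(T, r) = (T - 2)*(r - 3) = (-2 + T)*(-3 + r) = (-3 + r)*(-2 + T))
a = 10 (a = 6 + 4 = 10)
a*U(-4, 6) + 12 = 10*(6 - 3*(-4) - 2*6 - 4*6) + 12 = 10*(6 + 12 - 12 - 24) + 12 = 10*(-18) + 12 = -180 + 12 = -168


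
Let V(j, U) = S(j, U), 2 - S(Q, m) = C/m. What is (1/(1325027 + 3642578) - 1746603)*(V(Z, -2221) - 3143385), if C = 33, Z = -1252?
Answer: 12114824009142330637708/2206610141 ≈ 5.4902e+12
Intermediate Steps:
S(Q, m) = 2 - 33/m
V(j, U) = 2 - 33/U
(1/(1325027 + 3642578) - 1746603)*(V(Z, -2221) - 3143385) = (1/(1325027 + 3642578) - 1746603)*((2 - 33/(-2221)) - 3143385) = (1/4967605 - 1746603)*((2 - 33*(-1/2221)) - 3143385) = (1/4967605 - 1746603)*((2 + 33/2221) - 3143385) = -8676433795814*(4475/2221 - 3143385)/4967605 = -8676433795814/4967605*(-6981453610/2221) = 12114824009142330637708/2206610141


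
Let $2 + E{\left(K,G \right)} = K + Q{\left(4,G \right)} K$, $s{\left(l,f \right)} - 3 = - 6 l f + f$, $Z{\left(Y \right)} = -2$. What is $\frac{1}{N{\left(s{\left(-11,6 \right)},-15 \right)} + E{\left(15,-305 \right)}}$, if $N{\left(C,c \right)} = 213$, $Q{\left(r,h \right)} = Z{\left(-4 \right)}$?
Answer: $\frac{1}{196} \approx 0.005102$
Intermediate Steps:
$s{\left(l,f \right)} = 3 + f - 6 f l$ ($s{\left(l,f \right)} = 3 + \left(- 6 l f + f\right) = 3 - \left(- f + 6 f l\right) = 3 + f - 6 f l$)
$Q{\left(r,h \right)} = -2$
$E{\left(K,G \right)} = -2 - K$ ($E{\left(K,G \right)} = -2 + \left(K - 2 K\right) = -2 - K$)
$\frac{1}{N{\left(s{\left(-11,6 \right)},-15 \right)} + E{\left(15,-305 \right)}} = \frac{1}{213 - 17} = \frac{1}{196}$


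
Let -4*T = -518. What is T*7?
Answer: 1813/2 ≈ 906.50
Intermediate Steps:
T = 259/2 (T = -1/4*(-518) = 259/2 ≈ 129.50)
T*7 = (259/2)*7 = 1813/2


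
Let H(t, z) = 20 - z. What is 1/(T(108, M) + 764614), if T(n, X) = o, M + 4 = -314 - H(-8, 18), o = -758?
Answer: 1/763856 ≈ 1.3091e-6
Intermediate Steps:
M = -320 (M = -4 + (-314 - (20 - 1*18)) = -4 + (-314 - (20 - 18)) = -4 + (-314 - 1*2) = -4 + (-314 - 2) = -4 - 316 = -320)
T(n, X) = -758
1/(T(108, M) + 764614) = 1/(-758 + 764614) = 1/763856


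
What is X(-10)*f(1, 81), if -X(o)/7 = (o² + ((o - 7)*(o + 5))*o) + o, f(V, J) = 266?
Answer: 1415120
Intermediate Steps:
X(o) = -7*o - 7*o² - 7*o*(-7 + o)*(5 + o) (X(o) = -7*((o² + ((o - 7)*(o + 5))*o) + o) = -7*((o² + ((-7 + o)*(5 + o))*o) + o) = -7*((o² + o*(-7 + o)*(5 + o)) + o) = -7*(o + o² + o*(-7 + o)*(5 + o)) = -7*o - 7*o² - 7*o*(-7 + o)*(5 + o))
X(-10)*f(1, 81) = (7*(-10)*(34 - 10 - 1*(-10)²))*266 = (7*(-10)*(34 - 10 - 1*100))*266 = (7*(-10)*(34 - 10 - 100))*266 = (7*(-10)*(-76))*266 = 5320*266 = 1415120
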